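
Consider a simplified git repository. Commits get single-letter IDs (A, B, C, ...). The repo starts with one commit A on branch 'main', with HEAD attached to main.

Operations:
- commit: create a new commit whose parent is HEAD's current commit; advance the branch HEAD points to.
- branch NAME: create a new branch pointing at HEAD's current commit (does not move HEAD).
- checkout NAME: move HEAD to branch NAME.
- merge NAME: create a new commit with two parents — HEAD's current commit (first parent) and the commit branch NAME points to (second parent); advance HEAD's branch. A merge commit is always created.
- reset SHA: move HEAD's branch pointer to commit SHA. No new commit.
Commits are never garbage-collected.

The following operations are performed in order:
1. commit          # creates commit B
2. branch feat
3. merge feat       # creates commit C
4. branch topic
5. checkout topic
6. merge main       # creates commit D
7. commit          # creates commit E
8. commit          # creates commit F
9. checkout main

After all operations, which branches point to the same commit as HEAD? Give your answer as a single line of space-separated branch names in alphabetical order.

After op 1 (commit): HEAD=main@B [main=B]
After op 2 (branch): HEAD=main@B [feat=B main=B]
After op 3 (merge): HEAD=main@C [feat=B main=C]
After op 4 (branch): HEAD=main@C [feat=B main=C topic=C]
After op 5 (checkout): HEAD=topic@C [feat=B main=C topic=C]
After op 6 (merge): HEAD=topic@D [feat=B main=C topic=D]
After op 7 (commit): HEAD=topic@E [feat=B main=C topic=E]
After op 8 (commit): HEAD=topic@F [feat=B main=C topic=F]
After op 9 (checkout): HEAD=main@C [feat=B main=C topic=F]

Answer: main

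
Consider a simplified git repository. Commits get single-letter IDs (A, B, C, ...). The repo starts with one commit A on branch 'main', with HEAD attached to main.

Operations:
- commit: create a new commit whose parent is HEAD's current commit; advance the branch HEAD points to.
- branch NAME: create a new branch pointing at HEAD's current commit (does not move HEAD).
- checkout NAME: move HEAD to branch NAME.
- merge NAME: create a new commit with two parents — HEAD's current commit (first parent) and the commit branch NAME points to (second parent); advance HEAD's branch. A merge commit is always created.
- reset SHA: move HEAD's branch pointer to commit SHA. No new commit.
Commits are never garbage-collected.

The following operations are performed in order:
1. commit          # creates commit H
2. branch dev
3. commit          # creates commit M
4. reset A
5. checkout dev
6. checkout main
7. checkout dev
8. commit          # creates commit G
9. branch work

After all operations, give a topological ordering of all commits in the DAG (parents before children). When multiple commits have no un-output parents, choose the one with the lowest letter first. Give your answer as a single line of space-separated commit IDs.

After op 1 (commit): HEAD=main@H [main=H]
After op 2 (branch): HEAD=main@H [dev=H main=H]
After op 3 (commit): HEAD=main@M [dev=H main=M]
After op 4 (reset): HEAD=main@A [dev=H main=A]
After op 5 (checkout): HEAD=dev@H [dev=H main=A]
After op 6 (checkout): HEAD=main@A [dev=H main=A]
After op 7 (checkout): HEAD=dev@H [dev=H main=A]
After op 8 (commit): HEAD=dev@G [dev=G main=A]
After op 9 (branch): HEAD=dev@G [dev=G main=A work=G]
commit A: parents=[]
commit G: parents=['H']
commit H: parents=['A']
commit M: parents=['H']

Answer: A H G M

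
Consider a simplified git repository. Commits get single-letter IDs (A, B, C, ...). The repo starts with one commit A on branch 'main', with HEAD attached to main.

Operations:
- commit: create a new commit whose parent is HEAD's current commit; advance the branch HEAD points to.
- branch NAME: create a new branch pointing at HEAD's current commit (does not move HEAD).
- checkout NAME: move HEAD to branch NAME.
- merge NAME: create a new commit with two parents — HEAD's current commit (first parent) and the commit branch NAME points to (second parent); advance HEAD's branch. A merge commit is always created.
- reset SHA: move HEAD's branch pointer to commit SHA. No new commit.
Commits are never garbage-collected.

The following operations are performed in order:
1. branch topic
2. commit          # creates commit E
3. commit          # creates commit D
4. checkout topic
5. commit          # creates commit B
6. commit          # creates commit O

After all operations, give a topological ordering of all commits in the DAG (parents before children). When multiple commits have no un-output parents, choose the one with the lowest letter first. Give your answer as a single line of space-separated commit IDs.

After op 1 (branch): HEAD=main@A [main=A topic=A]
After op 2 (commit): HEAD=main@E [main=E topic=A]
After op 3 (commit): HEAD=main@D [main=D topic=A]
After op 4 (checkout): HEAD=topic@A [main=D topic=A]
After op 5 (commit): HEAD=topic@B [main=D topic=B]
After op 6 (commit): HEAD=topic@O [main=D topic=O]
commit A: parents=[]
commit B: parents=['A']
commit D: parents=['E']
commit E: parents=['A']
commit O: parents=['B']

Answer: A B E D O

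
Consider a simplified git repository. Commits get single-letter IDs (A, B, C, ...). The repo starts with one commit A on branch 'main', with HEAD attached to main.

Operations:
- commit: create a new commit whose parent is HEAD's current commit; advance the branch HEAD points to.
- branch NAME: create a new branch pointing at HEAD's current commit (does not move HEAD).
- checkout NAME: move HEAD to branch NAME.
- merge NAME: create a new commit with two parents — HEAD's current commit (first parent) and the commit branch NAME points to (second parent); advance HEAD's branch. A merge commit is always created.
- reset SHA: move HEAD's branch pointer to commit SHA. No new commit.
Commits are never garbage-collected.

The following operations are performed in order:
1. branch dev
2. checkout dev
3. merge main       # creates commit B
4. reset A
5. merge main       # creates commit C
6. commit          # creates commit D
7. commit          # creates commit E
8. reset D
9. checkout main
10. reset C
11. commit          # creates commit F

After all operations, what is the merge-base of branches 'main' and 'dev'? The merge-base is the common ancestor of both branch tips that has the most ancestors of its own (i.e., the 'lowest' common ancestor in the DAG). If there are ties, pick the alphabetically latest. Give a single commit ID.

Answer: C

Derivation:
After op 1 (branch): HEAD=main@A [dev=A main=A]
After op 2 (checkout): HEAD=dev@A [dev=A main=A]
After op 3 (merge): HEAD=dev@B [dev=B main=A]
After op 4 (reset): HEAD=dev@A [dev=A main=A]
After op 5 (merge): HEAD=dev@C [dev=C main=A]
After op 6 (commit): HEAD=dev@D [dev=D main=A]
After op 7 (commit): HEAD=dev@E [dev=E main=A]
After op 8 (reset): HEAD=dev@D [dev=D main=A]
After op 9 (checkout): HEAD=main@A [dev=D main=A]
After op 10 (reset): HEAD=main@C [dev=D main=C]
After op 11 (commit): HEAD=main@F [dev=D main=F]
ancestors(main=F): ['A', 'C', 'F']
ancestors(dev=D): ['A', 'C', 'D']
common: ['A', 'C']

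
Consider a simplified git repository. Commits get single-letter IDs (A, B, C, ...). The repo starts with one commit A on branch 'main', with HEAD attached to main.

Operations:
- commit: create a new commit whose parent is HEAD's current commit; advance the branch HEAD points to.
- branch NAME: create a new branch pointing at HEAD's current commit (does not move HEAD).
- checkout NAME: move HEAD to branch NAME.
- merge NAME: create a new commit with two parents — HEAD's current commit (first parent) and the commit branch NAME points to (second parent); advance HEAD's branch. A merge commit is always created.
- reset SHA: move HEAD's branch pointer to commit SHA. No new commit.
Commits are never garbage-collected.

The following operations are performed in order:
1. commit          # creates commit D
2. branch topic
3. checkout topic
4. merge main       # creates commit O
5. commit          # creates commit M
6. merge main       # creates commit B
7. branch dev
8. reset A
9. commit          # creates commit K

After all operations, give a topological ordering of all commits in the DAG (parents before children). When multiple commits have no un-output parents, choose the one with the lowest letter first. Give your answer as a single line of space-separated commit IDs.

Answer: A D K O M B

Derivation:
After op 1 (commit): HEAD=main@D [main=D]
After op 2 (branch): HEAD=main@D [main=D topic=D]
After op 3 (checkout): HEAD=topic@D [main=D topic=D]
After op 4 (merge): HEAD=topic@O [main=D topic=O]
After op 5 (commit): HEAD=topic@M [main=D topic=M]
After op 6 (merge): HEAD=topic@B [main=D topic=B]
After op 7 (branch): HEAD=topic@B [dev=B main=D topic=B]
After op 8 (reset): HEAD=topic@A [dev=B main=D topic=A]
After op 9 (commit): HEAD=topic@K [dev=B main=D topic=K]
commit A: parents=[]
commit B: parents=['M', 'D']
commit D: parents=['A']
commit K: parents=['A']
commit M: parents=['O']
commit O: parents=['D', 'D']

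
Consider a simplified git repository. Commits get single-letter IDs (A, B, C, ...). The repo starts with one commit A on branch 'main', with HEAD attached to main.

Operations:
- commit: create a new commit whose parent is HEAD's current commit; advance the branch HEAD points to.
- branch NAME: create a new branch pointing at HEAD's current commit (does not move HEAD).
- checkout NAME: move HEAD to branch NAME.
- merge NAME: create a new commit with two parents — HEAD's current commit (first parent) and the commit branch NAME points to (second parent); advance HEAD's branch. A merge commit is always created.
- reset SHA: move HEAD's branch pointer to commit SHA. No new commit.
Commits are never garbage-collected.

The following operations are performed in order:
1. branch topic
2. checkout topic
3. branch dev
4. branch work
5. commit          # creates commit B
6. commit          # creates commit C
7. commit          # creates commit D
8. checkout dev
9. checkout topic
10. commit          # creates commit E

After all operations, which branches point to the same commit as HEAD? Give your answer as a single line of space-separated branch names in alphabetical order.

Answer: topic

Derivation:
After op 1 (branch): HEAD=main@A [main=A topic=A]
After op 2 (checkout): HEAD=topic@A [main=A topic=A]
After op 3 (branch): HEAD=topic@A [dev=A main=A topic=A]
After op 4 (branch): HEAD=topic@A [dev=A main=A topic=A work=A]
After op 5 (commit): HEAD=topic@B [dev=A main=A topic=B work=A]
After op 6 (commit): HEAD=topic@C [dev=A main=A topic=C work=A]
After op 7 (commit): HEAD=topic@D [dev=A main=A topic=D work=A]
After op 8 (checkout): HEAD=dev@A [dev=A main=A topic=D work=A]
After op 9 (checkout): HEAD=topic@D [dev=A main=A topic=D work=A]
After op 10 (commit): HEAD=topic@E [dev=A main=A topic=E work=A]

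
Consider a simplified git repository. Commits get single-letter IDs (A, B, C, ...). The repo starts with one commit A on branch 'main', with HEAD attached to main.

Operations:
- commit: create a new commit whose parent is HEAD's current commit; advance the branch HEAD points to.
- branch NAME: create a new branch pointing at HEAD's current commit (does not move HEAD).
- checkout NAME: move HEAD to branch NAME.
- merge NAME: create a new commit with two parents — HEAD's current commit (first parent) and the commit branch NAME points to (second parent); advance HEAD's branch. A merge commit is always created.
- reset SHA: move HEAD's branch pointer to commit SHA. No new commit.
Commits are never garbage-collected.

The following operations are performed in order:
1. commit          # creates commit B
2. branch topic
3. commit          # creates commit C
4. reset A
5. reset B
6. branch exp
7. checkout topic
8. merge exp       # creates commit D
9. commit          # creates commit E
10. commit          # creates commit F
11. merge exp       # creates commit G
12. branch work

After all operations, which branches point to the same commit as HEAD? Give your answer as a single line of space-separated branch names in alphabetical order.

Answer: topic work

Derivation:
After op 1 (commit): HEAD=main@B [main=B]
After op 2 (branch): HEAD=main@B [main=B topic=B]
After op 3 (commit): HEAD=main@C [main=C topic=B]
After op 4 (reset): HEAD=main@A [main=A topic=B]
After op 5 (reset): HEAD=main@B [main=B topic=B]
After op 6 (branch): HEAD=main@B [exp=B main=B topic=B]
After op 7 (checkout): HEAD=topic@B [exp=B main=B topic=B]
After op 8 (merge): HEAD=topic@D [exp=B main=B topic=D]
After op 9 (commit): HEAD=topic@E [exp=B main=B topic=E]
After op 10 (commit): HEAD=topic@F [exp=B main=B topic=F]
After op 11 (merge): HEAD=topic@G [exp=B main=B topic=G]
After op 12 (branch): HEAD=topic@G [exp=B main=B topic=G work=G]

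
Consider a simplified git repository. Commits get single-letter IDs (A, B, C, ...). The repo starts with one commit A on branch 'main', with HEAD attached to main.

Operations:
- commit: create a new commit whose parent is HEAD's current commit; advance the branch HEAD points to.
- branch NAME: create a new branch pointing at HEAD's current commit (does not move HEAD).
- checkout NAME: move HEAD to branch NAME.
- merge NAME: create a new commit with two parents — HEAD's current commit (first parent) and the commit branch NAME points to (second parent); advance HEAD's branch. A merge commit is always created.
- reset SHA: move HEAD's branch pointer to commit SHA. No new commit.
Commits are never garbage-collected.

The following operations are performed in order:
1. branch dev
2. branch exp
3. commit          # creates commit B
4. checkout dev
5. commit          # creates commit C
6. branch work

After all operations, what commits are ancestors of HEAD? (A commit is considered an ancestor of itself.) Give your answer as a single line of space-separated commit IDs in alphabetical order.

Answer: A C

Derivation:
After op 1 (branch): HEAD=main@A [dev=A main=A]
After op 2 (branch): HEAD=main@A [dev=A exp=A main=A]
After op 3 (commit): HEAD=main@B [dev=A exp=A main=B]
After op 4 (checkout): HEAD=dev@A [dev=A exp=A main=B]
After op 5 (commit): HEAD=dev@C [dev=C exp=A main=B]
After op 6 (branch): HEAD=dev@C [dev=C exp=A main=B work=C]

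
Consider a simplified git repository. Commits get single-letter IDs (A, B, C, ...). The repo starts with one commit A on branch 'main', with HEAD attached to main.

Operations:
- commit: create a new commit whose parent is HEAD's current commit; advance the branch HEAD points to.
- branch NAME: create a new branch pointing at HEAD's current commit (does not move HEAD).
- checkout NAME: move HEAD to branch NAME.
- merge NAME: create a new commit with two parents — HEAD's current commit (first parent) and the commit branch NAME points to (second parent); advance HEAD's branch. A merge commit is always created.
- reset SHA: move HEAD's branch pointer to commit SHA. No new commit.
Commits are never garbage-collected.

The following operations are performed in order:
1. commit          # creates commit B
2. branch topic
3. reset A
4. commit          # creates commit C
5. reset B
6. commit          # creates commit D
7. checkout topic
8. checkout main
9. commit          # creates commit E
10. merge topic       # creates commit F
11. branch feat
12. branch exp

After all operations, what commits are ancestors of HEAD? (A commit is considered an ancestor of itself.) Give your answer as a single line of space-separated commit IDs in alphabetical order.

After op 1 (commit): HEAD=main@B [main=B]
After op 2 (branch): HEAD=main@B [main=B topic=B]
After op 3 (reset): HEAD=main@A [main=A topic=B]
After op 4 (commit): HEAD=main@C [main=C topic=B]
After op 5 (reset): HEAD=main@B [main=B topic=B]
After op 6 (commit): HEAD=main@D [main=D topic=B]
After op 7 (checkout): HEAD=topic@B [main=D topic=B]
After op 8 (checkout): HEAD=main@D [main=D topic=B]
After op 9 (commit): HEAD=main@E [main=E topic=B]
After op 10 (merge): HEAD=main@F [main=F topic=B]
After op 11 (branch): HEAD=main@F [feat=F main=F topic=B]
After op 12 (branch): HEAD=main@F [exp=F feat=F main=F topic=B]

Answer: A B D E F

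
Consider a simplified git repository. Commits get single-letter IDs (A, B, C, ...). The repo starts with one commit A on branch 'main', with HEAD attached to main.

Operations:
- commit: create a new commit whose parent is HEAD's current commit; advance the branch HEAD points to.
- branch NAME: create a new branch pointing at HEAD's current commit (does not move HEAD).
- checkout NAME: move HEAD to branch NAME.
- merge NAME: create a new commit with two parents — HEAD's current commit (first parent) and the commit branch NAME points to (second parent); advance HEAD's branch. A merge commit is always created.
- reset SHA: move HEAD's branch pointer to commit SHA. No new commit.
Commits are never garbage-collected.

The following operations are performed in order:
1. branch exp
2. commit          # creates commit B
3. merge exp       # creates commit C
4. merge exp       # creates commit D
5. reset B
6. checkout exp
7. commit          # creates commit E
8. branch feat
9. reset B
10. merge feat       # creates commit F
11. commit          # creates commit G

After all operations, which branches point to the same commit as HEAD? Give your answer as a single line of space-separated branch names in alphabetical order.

After op 1 (branch): HEAD=main@A [exp=A main=A]
After op 2 (commit): HEAD=main@B [exp=A main=B]
After op 3 (merge): HEAD=main@C [exp=A main=C]
After op 4 (merge): HEAD=main@D [exp=A main=D]
After op 5 (reset): HEAD=main@B [exp=A main=B]
After op 6 (checkout): HEAD=exp@A [exp=A main=B]
After op 7 (commit): HEAD=exp@E [exp=E main=B]
After op 8 (branch): HEAD=exp@E [exp=E feat=E main=B]
After op 9 (reset): HEAD=exp@B [exp=B feat=E main=B]
After op 10 (merge): HEAD=exp@F [exp=F feat=E main=B]
After op 11 (commit): HEAD=exp@G [exp=G feat=E main=B]

Answer: exp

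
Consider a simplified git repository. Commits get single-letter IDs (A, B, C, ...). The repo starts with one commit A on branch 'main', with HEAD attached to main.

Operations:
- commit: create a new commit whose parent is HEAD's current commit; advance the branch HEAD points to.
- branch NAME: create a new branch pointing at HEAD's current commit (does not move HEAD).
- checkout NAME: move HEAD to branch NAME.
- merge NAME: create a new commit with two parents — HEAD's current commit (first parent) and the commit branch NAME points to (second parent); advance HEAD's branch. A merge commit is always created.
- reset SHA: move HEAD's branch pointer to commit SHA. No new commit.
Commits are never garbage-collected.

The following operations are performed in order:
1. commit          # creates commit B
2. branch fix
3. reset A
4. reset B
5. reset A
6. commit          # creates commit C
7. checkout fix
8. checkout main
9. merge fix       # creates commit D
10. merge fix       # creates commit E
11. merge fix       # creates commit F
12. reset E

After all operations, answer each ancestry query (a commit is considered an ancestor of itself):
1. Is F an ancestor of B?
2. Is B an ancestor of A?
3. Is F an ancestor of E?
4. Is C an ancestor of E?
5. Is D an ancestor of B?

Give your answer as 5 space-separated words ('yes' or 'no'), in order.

After op 1 (commit): HEAD=main@B [main=B]
After op 2 (branch): HEAD=main@B [fix=B main=B]
After op 3 (reset): HEAD=main@A [fix=B main=A]
After op 4 (reset): HEAD=main@B [fix=B main=B]
After op 5 (reset): HEAD=main@A [fix=B main=A]
After op 6 (commit): HEAD=main@C [fix=B main=C]
After op 7 (checkout): HEAD=fix@B [fix=B main=C]
After op 8 (checkout): HEAD=main@C [fix=B main=C]
After op 9 (merge): HEAD=main@D [fix=B main=D]
After op 10 (merge): HEAD=main@E [fix=B main=E]
After op 11 (merge): HEAD=main@F [fix=B main=F]
After op 12 (reset): HEAD=main@E [fix=B main=E]
ancestors(B) = {A,B}; F in? no
ancestors(A) = {A}; B in? no
ancestors(E) = {A,B,C,D,E}; F in? no
ancestors(E) = {A,B,C,D,E}; C in? yes
ancestors(B) = {A,B}; D in? no

Answer: no no no yes no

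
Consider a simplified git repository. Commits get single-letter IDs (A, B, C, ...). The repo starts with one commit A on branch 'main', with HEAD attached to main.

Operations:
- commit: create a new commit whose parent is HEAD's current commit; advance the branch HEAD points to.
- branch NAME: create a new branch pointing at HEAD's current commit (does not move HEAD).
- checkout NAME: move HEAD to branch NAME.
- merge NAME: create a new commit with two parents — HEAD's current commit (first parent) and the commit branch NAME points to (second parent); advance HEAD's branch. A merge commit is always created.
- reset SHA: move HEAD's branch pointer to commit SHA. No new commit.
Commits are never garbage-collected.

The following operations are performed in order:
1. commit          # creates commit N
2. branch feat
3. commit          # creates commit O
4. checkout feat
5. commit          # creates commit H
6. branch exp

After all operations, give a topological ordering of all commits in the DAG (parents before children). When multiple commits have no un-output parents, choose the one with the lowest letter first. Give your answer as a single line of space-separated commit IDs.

Answer: A N H O

Derivation:
After op 1 (commit): HEAD=main@N [main=N]
After op 2 (branch): HEAD=main@N [feat=N main=N]
After op 3 (commit): HEAD=main@O [feat=N main=O]
After op 4 (checkout): HEAD=feat@N [feat=N main=O]
After op 5 (commit): HEAD=feat@H [feat=H main=O]
After op 6 (branch): HEAD=feat@H [exp=H feat=H main=O]
commit A: parents=[]
commit H: parents=['N']
commit N: parents=['A']
commit O: parents=['N']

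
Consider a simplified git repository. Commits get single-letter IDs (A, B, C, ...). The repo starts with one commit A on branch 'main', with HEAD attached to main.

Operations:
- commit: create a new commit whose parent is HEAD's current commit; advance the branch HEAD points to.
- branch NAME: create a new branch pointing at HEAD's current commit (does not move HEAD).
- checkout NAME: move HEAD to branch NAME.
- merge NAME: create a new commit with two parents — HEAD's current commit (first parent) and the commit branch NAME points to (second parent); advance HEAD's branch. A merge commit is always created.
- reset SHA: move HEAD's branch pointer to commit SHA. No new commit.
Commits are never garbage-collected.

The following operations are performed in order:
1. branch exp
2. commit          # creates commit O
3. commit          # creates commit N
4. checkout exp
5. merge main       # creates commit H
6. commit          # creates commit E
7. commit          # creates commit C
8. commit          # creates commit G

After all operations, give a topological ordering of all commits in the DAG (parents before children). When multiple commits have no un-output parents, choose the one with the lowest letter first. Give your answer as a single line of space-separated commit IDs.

Answer: A O N H E C G

Derivation:
After op 1 (branch): HEAD=main@A [exp=A main=A]
After op 2 (commit): HEAD=main@O [exp=A main=O]
After op 3 (commit): HEAD=main@N [exp=A main=N]
After op 4 (checkout): HEAD=exp@A [exp=A main=N]
After op 5 (merge): HEAD=exp@H [exp=H main=N]
After op 6 (commit): HEAD=exp@E [exp=E main=N]
After op 7 (commit): HEAD=exp@C [exp=C main=N]
After op 8 (commit): HEAD=exp@G [exp=G main=N]
commit A: parents=[]
commit C: parents=['E']
commit E: parents=['H']
commit G: parents=['C']
commit H: parents=['A', 'N']
commit N: parents=['O']
commit O: parents=['A']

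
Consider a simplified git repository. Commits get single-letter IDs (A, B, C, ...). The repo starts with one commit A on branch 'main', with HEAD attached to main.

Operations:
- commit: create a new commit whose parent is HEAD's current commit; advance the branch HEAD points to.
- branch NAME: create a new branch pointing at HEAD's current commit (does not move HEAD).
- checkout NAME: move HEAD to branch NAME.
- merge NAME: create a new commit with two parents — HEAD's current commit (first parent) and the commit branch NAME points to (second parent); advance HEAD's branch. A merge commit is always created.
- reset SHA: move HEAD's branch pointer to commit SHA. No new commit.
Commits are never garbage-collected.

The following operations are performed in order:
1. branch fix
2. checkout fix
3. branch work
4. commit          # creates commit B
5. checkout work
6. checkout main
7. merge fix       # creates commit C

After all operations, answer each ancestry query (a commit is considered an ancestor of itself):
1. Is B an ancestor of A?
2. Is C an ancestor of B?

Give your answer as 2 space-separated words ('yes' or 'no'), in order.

After op 1 (branch): HEAD=main@A [fix=A main=A]
After op 2 (checkout): HEAD=fix@A [fix=A main=A]
After op 3 (branch): HEAD=fix@A [fix=A main=A work=A]
After op 4 (commit): HEAD=fix@B [fix=B main=A work=A]
After op 5 (checkout): HEAD=work@A [fix=B main=A work=A]
After op 6 (checkout): HEAD=main@A [fix=B main=A work=A]
After op 7 (merge): HEAD=main@C [fix=B main=C work=A]
ancestors(A) = {A}; B in? no
ancestors(B) = {A,B}; C in? no

Answer: no no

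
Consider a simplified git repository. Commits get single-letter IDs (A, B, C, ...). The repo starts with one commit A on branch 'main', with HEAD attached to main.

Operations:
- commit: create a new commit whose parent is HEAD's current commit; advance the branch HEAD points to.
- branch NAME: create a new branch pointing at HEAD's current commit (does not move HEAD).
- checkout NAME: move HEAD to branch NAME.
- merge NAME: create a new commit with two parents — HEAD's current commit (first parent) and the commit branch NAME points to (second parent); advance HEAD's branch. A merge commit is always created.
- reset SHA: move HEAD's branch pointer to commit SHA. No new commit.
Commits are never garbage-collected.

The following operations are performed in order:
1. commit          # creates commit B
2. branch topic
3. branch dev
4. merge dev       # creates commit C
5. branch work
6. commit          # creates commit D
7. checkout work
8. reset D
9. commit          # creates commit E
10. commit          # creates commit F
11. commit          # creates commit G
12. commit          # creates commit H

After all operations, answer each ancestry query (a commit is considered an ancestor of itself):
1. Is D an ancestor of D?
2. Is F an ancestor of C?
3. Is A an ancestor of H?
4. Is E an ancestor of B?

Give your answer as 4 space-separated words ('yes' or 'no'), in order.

Answer: yes no yes no

Derivation:
After op 1 (commit): HEAD=main@B [main=B]
After op 2 (branch): HEAD=main@B [main=B topic=B]
After op 3 (branch): HEAD=main@B [dev=B main=B topic=B]
After op 4 (merge): HEAD=main@C [dev=B main=C topic=B]
After op 5 (branch): HEAD=main@C [dev=B main=C topic=B work=C]
After op 6 (commit): HEAD=main@D [dev=B main=D topic=B work=C]
After op 7 (checkout): HEAD=work@C [dev=B main=D topic=B work=C]
After op 8 (reset): HEAD=work@D [dev=B main=D topic=B work=D]
After op 9 (commit): HEAD=work@E [dev=B main=D topic=B work=E]
After op 10 (commit): HEAD=work@F [dev=B main=D topic=B work=F]
After op 11 (commit): HEAD=work@G [dev=B main=D topic=B work=G]
After op 12 (commit): HEAD=work@H [dev=B main=D topic=B work=H]
ancestors(D) = {A,B,C,D}; D in? yes
ancestors(C) = {A,B,C}; F in? no
ancestors(H) = {A,B,C,D,E,F,G,H}; A in? yes
ancestors(B) = {A,B}; E in? no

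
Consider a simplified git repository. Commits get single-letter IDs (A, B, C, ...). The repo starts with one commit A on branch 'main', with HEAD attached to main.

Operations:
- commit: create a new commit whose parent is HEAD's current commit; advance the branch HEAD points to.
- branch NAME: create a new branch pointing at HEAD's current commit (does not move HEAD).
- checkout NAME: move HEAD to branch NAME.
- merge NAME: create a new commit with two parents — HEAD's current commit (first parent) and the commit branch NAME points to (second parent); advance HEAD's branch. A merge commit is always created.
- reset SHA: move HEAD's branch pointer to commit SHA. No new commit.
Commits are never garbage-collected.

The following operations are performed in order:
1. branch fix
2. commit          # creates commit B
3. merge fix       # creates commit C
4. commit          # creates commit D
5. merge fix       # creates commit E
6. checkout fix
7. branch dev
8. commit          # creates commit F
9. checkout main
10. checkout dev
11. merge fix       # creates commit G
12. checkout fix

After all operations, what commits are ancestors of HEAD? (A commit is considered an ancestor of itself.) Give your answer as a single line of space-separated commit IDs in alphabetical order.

After op 1 (branch): HEAD=main@A [fix=A main=A]
After op 2 (commit): HEAD=main@B [fix=A main=B]
After op 3 (merge): HEAD=main@C [fix=A main=C]
After op 4 (commit): HEAD=main@D [fix=A main=D]
After op 5 (merge): HEAD=main@E [fix=A main=E]
After op 6 (checkout): HEAD=fix@A [fix=A main=E]
After op 7 (branch): HEAD=fix@A [dev=A fix=A main=E]
After op 8 (commit): HEAD=fix@F [dev=A fix=F main=E]
After op 9 (checkout): HEAD=main@E [dev=A fix=F main=E]
After op 10 (checkout): HEAD=dev@A [dev=A fix=F main=E]
After op 11 (merge): HEAD=dev@G [dev=G fix=F main=E]
After op 12 (checkout): HEAD=fix@F [dev=G fix=F main=E]

Answer: A F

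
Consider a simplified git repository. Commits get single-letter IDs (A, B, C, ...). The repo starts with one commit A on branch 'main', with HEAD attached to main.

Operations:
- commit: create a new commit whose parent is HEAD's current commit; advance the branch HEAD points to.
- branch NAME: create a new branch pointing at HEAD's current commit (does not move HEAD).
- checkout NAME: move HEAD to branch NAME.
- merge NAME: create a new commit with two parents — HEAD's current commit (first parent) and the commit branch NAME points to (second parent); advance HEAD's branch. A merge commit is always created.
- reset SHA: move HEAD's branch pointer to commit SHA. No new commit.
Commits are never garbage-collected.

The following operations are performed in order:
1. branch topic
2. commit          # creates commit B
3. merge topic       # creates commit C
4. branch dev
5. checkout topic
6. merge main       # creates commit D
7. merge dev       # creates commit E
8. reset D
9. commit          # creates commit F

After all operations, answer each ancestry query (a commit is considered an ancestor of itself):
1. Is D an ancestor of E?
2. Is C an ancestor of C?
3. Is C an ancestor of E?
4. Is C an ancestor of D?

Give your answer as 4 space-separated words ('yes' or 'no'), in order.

Answer: yes yes yes yes

Derivation:
After op 1 (branch): HEAD=main@A [main=A topic=A]
After op 2 (commit): HEAD=main@B [main=B topic=A]
After op 3 (merge): HEAD=main@C [main=C topic=A]
After op 4 (branch): HEAD=main@C [dev=C main=C topic=A]
After op 5 (checkout): HEAD=topic@A [dev=C main=C topic=A]
After op 6 (merge): HEAD=topic@D [dev=C main=C topic=D]
After op 7 (merge): HEAD=topic@E [dev=C main=C topic=E]
After op 8 (reset): HEAD=topic@D [dev=C main=C topic=D]
After op 9 (commit): HEAD=topic@F [dev=C main=C topic=F]
ancestors(E) = {A,B,C,D,E}; D in? yes
ancestors(C) = {A,B,C}; C in? yes
ancestors(E) = {A,B,C,D,E}; C in? yes
ancestors(D) = {A,B,C,D}; C in? yes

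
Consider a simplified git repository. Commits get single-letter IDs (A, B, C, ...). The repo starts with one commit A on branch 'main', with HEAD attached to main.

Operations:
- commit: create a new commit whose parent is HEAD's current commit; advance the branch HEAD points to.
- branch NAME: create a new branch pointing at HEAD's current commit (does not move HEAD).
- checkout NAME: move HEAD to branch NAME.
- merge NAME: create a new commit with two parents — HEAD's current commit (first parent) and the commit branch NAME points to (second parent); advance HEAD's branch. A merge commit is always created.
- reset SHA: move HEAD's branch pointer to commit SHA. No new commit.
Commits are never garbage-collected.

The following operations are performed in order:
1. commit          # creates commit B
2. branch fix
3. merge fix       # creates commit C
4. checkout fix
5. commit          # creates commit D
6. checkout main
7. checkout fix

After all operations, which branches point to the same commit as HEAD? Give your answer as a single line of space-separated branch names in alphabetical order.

After op 1 (commit): HEAD=main@B [main=B]
After op 2 (branch): HEAD=main@B [fix=B main=B]
After op 3 (merge): HEAD=main@C [fix=B main=C]
After op 4 (checkout): HEAD=fix@B [fix=B main=C]
After op 5 (commit): HEAD=fix@D [fix=D main=C]
After op 6 (checkout): HEAD=main@C [fix=D main=C]
After op 7 (checkout): HEAD=fix@D [fix=D main=C]

Answer: fix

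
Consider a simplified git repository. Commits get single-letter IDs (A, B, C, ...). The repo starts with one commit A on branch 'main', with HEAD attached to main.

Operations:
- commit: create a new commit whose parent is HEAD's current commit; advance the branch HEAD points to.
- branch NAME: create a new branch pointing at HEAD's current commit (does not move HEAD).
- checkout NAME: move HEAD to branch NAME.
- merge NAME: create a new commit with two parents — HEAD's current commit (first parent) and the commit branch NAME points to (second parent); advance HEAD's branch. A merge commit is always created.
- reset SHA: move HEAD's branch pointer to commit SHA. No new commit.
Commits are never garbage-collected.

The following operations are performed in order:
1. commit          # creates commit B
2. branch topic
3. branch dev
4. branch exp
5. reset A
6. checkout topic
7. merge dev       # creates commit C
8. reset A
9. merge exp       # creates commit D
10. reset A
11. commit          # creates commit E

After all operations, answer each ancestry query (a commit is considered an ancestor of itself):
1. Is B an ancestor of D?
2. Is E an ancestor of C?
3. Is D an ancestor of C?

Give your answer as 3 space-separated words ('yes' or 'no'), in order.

After op 1 (commit): HEAD=main@B [main=B]
After op 2 (branch): HEAD=main@B [main=B topic=B]
After op 3 (branch): HEAD=main@B [dev=B main=B topic=B]
After op 4 (branch): HEAD=main@B [dev=B exp=B main=B topic=B]
After op 5 (reset): HEAD=main@A [dev=B exp=B main=A topic=B]
After op 6 (checkout): HEAD=topic@B [dev=B exp=B main=A topic=B]
After op 7 (merge): HEAD=topic@C [dev=B exp=B main=A topic=C]
After op 8 (reset): HEAD=topic@A [dev=B exp=B main=A topic=A]
After op 9 (merge): HEAD=topic@D [dev=B exp=B main=A topic=D]
After op 10 (reset): HEAD=topic@A [dev=B exp=B main=A topic=A]
After op 11 (commit): HEAD=topic@E [dev=B exp=B main=A topic=E]
ancestors(D) = {A,B,D}; B in? yes
ancestors(C) = {A,B,C}; E in? no
ancestors(C) = {A,B,C}; D in? no

Answer: yes no no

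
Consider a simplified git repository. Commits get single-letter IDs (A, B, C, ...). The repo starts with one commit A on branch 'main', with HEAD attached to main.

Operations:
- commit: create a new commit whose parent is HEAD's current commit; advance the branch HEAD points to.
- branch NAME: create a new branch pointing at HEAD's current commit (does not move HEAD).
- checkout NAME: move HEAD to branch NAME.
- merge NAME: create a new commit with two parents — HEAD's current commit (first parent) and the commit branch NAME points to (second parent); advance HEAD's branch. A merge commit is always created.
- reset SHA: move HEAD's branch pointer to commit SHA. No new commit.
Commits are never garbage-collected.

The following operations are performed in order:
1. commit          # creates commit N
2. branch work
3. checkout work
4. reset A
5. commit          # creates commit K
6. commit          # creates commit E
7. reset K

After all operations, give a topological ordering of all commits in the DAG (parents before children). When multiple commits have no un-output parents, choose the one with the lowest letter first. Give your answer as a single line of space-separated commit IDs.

After op 1 (commit): HEAD=main@N [main=N]
After op 2 (branch): HEAD=main@N [main=N work=N]
After op 3 (checkout): HEAD=work@N [main=N work=N]
After op 4 (reset): HEAD=work@A [main=N work=A]
After op 5 (commit): HEAD=work@K [main=N work=K]
After op 6 (commit): HEAD=work@E [main=N work=E]
After op 7 (reset): HEAD=work@K [main=N work=K]
commit A: parents=[]
commit E: parents=['K']
commit K: parents=['A']
commit N: parents=['A']

Answer: A K E N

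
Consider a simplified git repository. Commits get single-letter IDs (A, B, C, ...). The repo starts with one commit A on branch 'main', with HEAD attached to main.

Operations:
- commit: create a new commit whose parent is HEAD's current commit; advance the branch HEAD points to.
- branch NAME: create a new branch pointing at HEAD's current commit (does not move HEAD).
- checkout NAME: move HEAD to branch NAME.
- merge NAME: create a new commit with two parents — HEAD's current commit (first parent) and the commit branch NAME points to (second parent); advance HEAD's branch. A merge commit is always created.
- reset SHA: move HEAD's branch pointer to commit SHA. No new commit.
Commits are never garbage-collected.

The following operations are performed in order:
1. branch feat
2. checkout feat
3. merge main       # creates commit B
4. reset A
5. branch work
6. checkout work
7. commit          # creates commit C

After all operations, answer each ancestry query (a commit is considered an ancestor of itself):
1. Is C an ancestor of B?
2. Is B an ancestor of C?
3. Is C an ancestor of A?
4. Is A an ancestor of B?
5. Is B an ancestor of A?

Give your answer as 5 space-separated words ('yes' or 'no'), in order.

After op 1 (branch): HEAD=main@A [feat=A main=A]
After op 2 (checkout): HEAD=feat@A [feat=A main=A]
After op 3 (merge): HEAD=feat@B [feat=B main=A]
After op 4 (reset): HEAD=feat@A [feat=A main=A]
After op 5 (branch): HEAD=feat@A [feat=A main=A work=A]
After op 6 (checkout): HEAD=work@A [feat=A main=A work=A]
After op 7 (commit): HEAD=work@C [feat=A main=A work=C]
ancestors(B) = {A,B}; C in? no
ancestors(C) = {A,C}; B in? no
ancestors(A) = {A}; C in? no
ancestors(B) = {A,B}; A in? yes
ancestors(A) = {A}; B in? no

Answer: no no no yes no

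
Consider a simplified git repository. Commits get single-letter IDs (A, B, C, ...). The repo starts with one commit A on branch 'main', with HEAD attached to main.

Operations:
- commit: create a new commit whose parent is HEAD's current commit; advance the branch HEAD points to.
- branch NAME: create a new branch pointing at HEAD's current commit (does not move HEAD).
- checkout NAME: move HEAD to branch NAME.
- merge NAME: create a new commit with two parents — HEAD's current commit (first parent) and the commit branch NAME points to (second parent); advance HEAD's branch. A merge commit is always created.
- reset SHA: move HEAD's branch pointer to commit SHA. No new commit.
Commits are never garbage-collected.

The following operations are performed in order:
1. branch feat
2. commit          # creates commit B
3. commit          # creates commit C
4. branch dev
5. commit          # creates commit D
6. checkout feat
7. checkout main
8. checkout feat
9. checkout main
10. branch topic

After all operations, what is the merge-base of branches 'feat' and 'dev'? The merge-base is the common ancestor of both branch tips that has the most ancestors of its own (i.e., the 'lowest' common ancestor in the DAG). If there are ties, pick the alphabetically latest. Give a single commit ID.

Answer: A

Derivation:
After op 1 (branch): HEAD=main@A [feat=A main=A]
After op 2 (commit): HEAD=main@B [feat=A main=B]
After op 3 (commit): HEAD=main@C [feat=A main=C]
After op 4 (branch): HEAD=main@C [dev=C feat=A main=C]
After op 5 (commit): HEAD=main@D [dev=C feat=A main=D]
After op 6 (checkout): HEAD=feat@A [dev=C feat=A main=D]
After op 7 (checkout): HEAD=main@D [dev=C feat=A main=D]
After op 8 (checkout): HEAD=feat@A [dev=C feat=A main=D]
After op 9 (checkout): HEAD=main@D [dev=C feat=A main=D]
After op 10 (branch): HEAD=main@D [dev=C feat=A main=D topic=D]
ancestors(feat=A): ['A']
ancestors(dev=C): ['A', 'B', 'C']
common: ['A']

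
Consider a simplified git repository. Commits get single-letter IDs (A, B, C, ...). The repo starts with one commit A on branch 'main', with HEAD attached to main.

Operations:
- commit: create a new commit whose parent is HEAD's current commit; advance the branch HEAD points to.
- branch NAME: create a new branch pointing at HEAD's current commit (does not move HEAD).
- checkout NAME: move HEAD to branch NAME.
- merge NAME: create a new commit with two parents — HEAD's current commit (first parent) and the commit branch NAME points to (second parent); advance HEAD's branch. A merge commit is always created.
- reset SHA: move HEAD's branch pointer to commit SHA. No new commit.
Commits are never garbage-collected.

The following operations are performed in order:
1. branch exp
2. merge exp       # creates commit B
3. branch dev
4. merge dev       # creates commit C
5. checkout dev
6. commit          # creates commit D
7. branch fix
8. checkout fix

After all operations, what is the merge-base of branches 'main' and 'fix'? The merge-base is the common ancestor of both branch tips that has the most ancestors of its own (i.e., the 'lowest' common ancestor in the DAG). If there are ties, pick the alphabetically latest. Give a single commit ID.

Answer: B

Derivation:
After op 1 (branch): HEAD=main@A [exp=A main=A]
After op 2 (merge): HEAD=main@B [exp=A main=B]
After op 3 (branch): HEAD=main@B [dev=B exp=A main=B]
After op 4 (merge): HEAD=main@C [dev=B exp=A main=C]
After op 5 (checkout): HEAD=dev@B [dev=B exp=A main=C]
After op 6 (commit): HEAD=dev@D [dev=D exp=A main=C]
After op 7 (branch): HEAD=dev@D [dev=D exp=A fix=D main=C]
After op 8 (checkout): HEAD=fix@D [dev=D exp=A fix=D main=C]
ancestors(main=C): ['A', 'B', 'C']
ancestors(fix=D): ['A', 'B', 'D']
common: ['A', 'B']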